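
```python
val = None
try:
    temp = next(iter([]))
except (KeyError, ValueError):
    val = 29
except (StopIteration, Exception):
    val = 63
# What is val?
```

Step-by-step execution trace:
1. `temp = next(iter([]))` raises StopIteration.
2. `except (KeyError, ValueError)` does not match StopIteration; skipped.
3. `except (StopIteration, Exception)` matches (StopIteration is in the tuple) → val = 63.
Result: 63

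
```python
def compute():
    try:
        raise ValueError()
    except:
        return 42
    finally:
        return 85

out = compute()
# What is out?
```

Step-by-step execution trace:
1. `compute()` enters try: `raise ValueError()` raises ValueError.
2. bare `except` matches → `return 42` sets pending return value 42.
3. Before returning, `finally: return 85` runs and overrides the pending return.
4. compute() returns 85 → out = 85.
Result: 85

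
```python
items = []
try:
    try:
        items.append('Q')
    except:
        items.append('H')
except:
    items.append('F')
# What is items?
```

Step-by-step execution trace:
1. Inner try: `items.append('Q')` → items = ['Q']. No exception raised.
2. Inner `except` is skipped.
3. Inner try completes normally; outer `except` is skipped.
Result: ['Q']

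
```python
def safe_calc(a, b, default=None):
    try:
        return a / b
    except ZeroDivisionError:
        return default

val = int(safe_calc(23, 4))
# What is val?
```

Step-by-step execution trace:
1. `safe_calc(23, 4)` enters try: `return 23 / 4` → returns 5.75. No exception raised.
2. `except ZeroDivisionError` is skipped.
3. `int(5.75)` → 5 → val = 5.
Result: 5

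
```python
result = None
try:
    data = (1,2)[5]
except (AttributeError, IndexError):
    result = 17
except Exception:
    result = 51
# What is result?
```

Step-by-step execution trace:
1. `data = (1,2)[5]` raises IndexError.
2. `except (AttributeError, IndexError)` matches (IndexError is in the tuple) → result = 17.
3. `except Exception` is not reached.
Result: 17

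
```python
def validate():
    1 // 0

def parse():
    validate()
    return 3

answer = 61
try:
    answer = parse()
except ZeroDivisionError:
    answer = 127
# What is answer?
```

Step-by-step execution trace:
1. answer starts at 61.
2. try: `parse()` calls `validate()`.
3. `validate()` evaluates `1 // 0`, which raises ZeroDivisionError; it propagates through parse (uncaught).
4. `return 3` in parse is not reached; the assignment to answer does not complete.
5. `except ZeroDivisionError` matches → answer = 127.
Result: 127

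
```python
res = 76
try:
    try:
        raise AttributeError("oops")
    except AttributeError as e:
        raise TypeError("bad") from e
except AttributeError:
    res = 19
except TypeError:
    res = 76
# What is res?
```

Step-by-step execution trace:
1. Inner try raises AttributeError; inner `except AttributeError as e` catches it.
2. `raise TypeError(...) from e` raises TypeError (AttributeError is attached as __cause__, but only TypeError is active).
3. Outer `except AttributeError` does not match TypeError; skipped.
4. Outer `except TypeError` matches → res = 76.
Result: 76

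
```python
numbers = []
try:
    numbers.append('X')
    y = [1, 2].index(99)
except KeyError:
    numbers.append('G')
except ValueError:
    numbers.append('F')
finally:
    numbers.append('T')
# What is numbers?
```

Step-by-step execution trace:
1. try: `numbers.append('X')` → numbers = ['X'].
2. `y = [1, 2].index(99)` raises ValueError.
3. `except KeyError` does not match ValueError; skipped.
4. `except ValueError` matches → `numbers.append('F')` → numbers = ['X', 'F'].
5. finally always runs: `numbers.append('T')` → numbers = ['X', 'F', 'T'].
Result: ['X', 'F', 'T']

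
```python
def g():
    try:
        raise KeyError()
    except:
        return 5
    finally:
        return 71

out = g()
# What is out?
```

Step-by-step execution trace:
1. `g()` enters try: `raise KeyError()` raises KeyError.
2. bare `except` matches → `return 5` sets pending return value 5.
3. Before returning, `finally: return 71` runs and overrides the pending return.
4. g() returns 71 → out = 71.
Result: 71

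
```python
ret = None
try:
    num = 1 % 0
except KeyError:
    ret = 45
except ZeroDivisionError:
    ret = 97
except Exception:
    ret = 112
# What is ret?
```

Step-by-step execution trace:
1. `num = 1 % 0` raises ZeroDivisionError.
2. `except KeyError` does not match ZeroDivisionError; skipped.
3. `except ZeroDivisionError` matches → ret = 97.
4. Remaining except clauses are skipped.
Result: 97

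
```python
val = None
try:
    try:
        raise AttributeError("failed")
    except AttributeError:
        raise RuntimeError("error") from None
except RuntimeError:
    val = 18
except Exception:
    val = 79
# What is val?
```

Step-by-step execution trace:
1. Inner try raises AttributeError; inner `except AttributeError` catches it.
2. `raise RuntimeError(...) from None` raises RuntimeError (from None suppresses __context__, but the active exception is still RuntimeError).
3. Outer `except RuntimeError` matches → val = 18.
4. `except Exception` is not reached.
Result: 18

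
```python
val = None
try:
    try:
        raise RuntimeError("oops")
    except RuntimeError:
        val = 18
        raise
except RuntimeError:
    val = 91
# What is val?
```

Step-by-step execution trace:
1. Inner try: `raise RuntimeError("oops")` raises RuntimeError.
2. Inner `except RuntimeError` matches → val = 18.
3. bare `raise` re-raises the same RuntimeError.
4. Outer `except RuntimeError` matches → val = 91.
Result: 91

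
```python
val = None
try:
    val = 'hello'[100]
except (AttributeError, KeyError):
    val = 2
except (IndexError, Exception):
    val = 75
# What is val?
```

Step-by-step execution trace:
1. `val = 'hello'[100]` raises IndexError.
2. `except (AttributeError, KeyError)` does not match IndexError; skipped.
3. `except (IndexError, Exception)` matches (IndexError is in the tuple) → val = 75.
Result: 75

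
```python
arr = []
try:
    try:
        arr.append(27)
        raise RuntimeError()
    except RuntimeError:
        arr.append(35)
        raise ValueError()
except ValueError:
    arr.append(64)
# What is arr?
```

Step-by-step execution trace:
1. Inner try: `arr.append(27)` → arr = [27].
2. `raise RuntimeError()` raises RuntimeError.
3. Inner `except RuntimeError` matches → `arr.append(35)` → arr = [27, 35].
4. `raise ValueError()` raises ValueError; propagates to outer try.
5. Outer `except ValueError` matches → `arr.append(64)` → arr = [27, 35, 64].
Result: [27, 35, 64]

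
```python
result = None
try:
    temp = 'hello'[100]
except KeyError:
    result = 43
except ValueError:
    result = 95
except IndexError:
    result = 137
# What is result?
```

Step-by-step execution trace:
1. `temp = 'hello'[100]` raises IndexError.
2. `except KeyError` does not match IndexError; skipped.
3. `except ValueError` does not match IndexError; skipped.
4. `except IndexError` matches → result = 137.
Result: 137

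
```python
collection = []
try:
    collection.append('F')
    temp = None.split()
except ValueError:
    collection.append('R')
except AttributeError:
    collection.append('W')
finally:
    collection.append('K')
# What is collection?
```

Step-by-step execution trace:
1. try: `collection.append('F')` → collection = ['F'].
2. `temp = None.split()` raises AttributeError.
3. `except ValueError` does not match AttributeError; skipped.
4. `except AttributeError` matches → `collection.append('W')` → collection = ['F', 'W'].
5. finally always runs: `collection.append('K')` → collection = ['F', 'W', 'K'].
Result: ['F', 'W', 'K']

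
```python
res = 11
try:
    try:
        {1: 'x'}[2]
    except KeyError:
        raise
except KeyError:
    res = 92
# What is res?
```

Step-by-step execution trace:
1. Inner try: `{1: 'x'}[2]` raises KeyError.
2. Inner `except KeyError` matches; bare `raise` re-raises the same KeyError.
3. Outer `except KeyError` matches → res = 92.
Result: 92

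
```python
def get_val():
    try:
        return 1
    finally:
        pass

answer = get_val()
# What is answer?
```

Step-by-step execution trace:
1. `get_val()` enters try: `return 1` sets pending return value 1.
2. Before returning, `finally: pass` runs (no effect).
3. get_val() returns 1 → answer = 1.
Result: 1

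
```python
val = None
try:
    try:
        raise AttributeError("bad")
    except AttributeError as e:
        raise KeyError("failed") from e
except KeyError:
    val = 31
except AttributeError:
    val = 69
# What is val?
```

Step-by-step execution trace:
1. Inner try raises AttributeError; inner `except AttributeError as e` catches it.
2. `raise KeyError(...) from e` raises KeyError (AttributeError is attached as __cause__, but only KeyError is active).
3. Outer `except KeyError` matches → val = 31.
4. `except AttributeError` is not reached.
Result: 31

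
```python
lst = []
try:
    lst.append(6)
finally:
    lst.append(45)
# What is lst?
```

Step-by-step execution trace:
1. try: `lst.append(6)` → lst = [6].
2. The try body completes without raising.
3. finally always runs: `lst.append(45)` → lst = [6, 45].
Result: [6, 45]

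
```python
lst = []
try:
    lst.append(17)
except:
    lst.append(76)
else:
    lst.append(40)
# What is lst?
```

Step-by-step execution trace:
1. try: `lst.append(17)` → lst = [17]. No exception raised.
2. `except` is skipped.
3. `else` runs (try completed without exception): `lst.append(40)` → lst = [17, 40].
Result: [17, 40]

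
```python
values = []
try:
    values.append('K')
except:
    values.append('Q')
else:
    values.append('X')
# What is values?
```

Step-by-step execution trace:
1. try: `values.append('K')` → values = ['K']. No exception raised.
2. `except` is skipped.
3. `else` runs (try completed without exception): `values.append('X')` → values = ['K', 'X'].
Result: ['K', 'X']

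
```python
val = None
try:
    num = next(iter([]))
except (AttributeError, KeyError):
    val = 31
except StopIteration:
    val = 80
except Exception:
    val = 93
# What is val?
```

Step-by-step execution trace:
1. `num = next(iter([]))` raises StopIteration.
2. `except (AttributeError, KeyError)` does not match StopIteration; skipped.
3. `except StopIteration` matches (exact type match) → val = 80.
4. `except Exception` is not reached.
Result: 80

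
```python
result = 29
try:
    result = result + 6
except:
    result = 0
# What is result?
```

Step-by-step execution trace:
1. result starts at 29.
2. try: `result = result + 6` → result = 35. No exception raised.
3. `except` is skipped.
Result: 35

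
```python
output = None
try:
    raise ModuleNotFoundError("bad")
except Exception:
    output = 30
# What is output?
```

Step-by-step execution trace:
1. `raise ModuleNotFoundError(...)` raises ModuleNotFoundError.
2. `except Exception` matches (ModuleNotFoundError is a subclass of Exception) → output = 30.
Result: 30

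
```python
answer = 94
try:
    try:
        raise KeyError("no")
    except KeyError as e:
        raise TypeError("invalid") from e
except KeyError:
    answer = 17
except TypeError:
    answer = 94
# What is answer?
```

Step-by-step execution trace:
1. Inner try raises KeyError; inner `except KeyError as e` catches it.
2. `raise TypeError(...) from e` raises TypeError (KeyError is attached as __cause__, but only TypeError is active).
3. Outer `except KeyError` does not match TypeError; skipped.
4. Outer `except TypeError` matches → answer = 94.
Result: 94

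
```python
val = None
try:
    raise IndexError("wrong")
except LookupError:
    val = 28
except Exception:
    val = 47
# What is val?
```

Step-by-step execution trace:
1. `raise IndexError(...)` raises IndexError.
2. `except LookupError` matches (IndexError is a subclass of LookupError) → val = 28.
3. `except Exception` is not reached.
Result: 28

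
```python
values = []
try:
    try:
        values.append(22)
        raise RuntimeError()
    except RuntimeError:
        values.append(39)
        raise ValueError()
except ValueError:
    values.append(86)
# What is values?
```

Step-by-step execution trace:
1. Inner try: `values.append(22)` → values = [22].
2. `raise RuntimeError()` raises RuntimeError.
3. Inner `except RuntimeError` matches → `values.append(39)` → values = [22, 39].
4. `raise ValueError()` raises ValueError; propagates to outer try.
5. Outer `except ValueError` matches → `values.append(86)` → values = [22, 39, 86].
Result: [22, 39, 86]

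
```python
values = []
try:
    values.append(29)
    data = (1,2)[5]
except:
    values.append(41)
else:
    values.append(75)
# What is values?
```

Step-by-step execution trace:
1. try: `values.append(29)` → values = [29].
2. `data = (1,2)[5]` raises IndexError.
3. bare `except` matches → `values.append(41)` → values = [29, 41].
4. `else` is skipped (an exception was raised).
Result: [29, 41]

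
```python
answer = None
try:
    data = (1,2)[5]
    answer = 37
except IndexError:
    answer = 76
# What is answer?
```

Step-by-step execution trace:
1. `data = (1,2)[5]` raises IndexError.
2. `answer = 37` is not reached.
3. `except IndexError` matches → answer = 76.
Result: 76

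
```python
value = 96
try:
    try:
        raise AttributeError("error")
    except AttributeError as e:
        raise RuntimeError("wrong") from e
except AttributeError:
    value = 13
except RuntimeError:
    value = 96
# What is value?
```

Step-by-step execution trace:
1. Inner try raises AttributeError; inner `except AttributeError as e` catches it.
2. `raise RuntimeError(...) from e` raises RuntimeError (AttributeError is attached as __cause__, but only RuntimeError is active).
3. Outer `except AttributeError` does not match RuntimeError; skipped.
4. Outer `except RuntimeError` matches → value = 96.
Result: 96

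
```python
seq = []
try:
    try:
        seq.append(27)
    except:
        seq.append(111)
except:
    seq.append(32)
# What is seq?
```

Step-by-step execution trace:
1. Inner try: `seq.append(27)` → seq = [27]. No exception raised.
2. Inner `except` is skipped.
3. Inner try completes normally; outer `except` is skipped.
Result: [27]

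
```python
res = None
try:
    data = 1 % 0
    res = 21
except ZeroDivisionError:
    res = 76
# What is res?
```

Step-by-step execution trace:
1. `data = 1 % 0` raises ZeroDivisionError.
2. `res = 21` is not reached.
3. `except ZeroDivisionError` matches → res = 76.
Result: 76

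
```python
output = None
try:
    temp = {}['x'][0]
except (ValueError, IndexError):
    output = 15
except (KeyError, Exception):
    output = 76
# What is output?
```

Step-by-step execution trace:
1. `temp = {}['x'][0]` raises KeyError.
2. `except (ValueError, IndexError)` does not match KeyError; skipped.
3. `except (KeyError, Exception)` matches (KeyError is in the tuple) → output = 76.
Result: 76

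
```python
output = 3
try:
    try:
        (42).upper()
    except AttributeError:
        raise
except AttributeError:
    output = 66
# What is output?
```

Step-by-step execution trace:
1. Inner try: `(42).upper()` raises AttributeError.
2. Inner `except AttributeError` matches; bare `raise` re-raises the same AttributeError.
3. Outer `except AttributeError` matches → output = 66.
Result: 66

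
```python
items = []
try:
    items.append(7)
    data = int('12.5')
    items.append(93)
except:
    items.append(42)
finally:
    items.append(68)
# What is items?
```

Step-by-step execution trace:
1. try: `items.append(7)` → items = [7].
2. `data = int('12.5')` raises ValueError; `items.append(93)` is not reached.
3. bare `except` matches → `items.append(42)` → items = [7, 42].
4. finally always runs: `items.append(68)` → items = [7, 42, 68].
Result: [7, 42, 68]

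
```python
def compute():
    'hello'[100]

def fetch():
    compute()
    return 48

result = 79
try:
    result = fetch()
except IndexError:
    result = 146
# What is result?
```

Step-by-step execution trace:
1. result starts at 79.
2. try: `fetch()` calls `compute()`.
3. `compute()` evaluates `'hello'[100]`, which raises IndexError; it propagates through fetch (uncaught).
4. `return 48` in fetch is not reached; the assignment to result does not complete.
5. `except IndexError` matches → result = 146.
Result: 146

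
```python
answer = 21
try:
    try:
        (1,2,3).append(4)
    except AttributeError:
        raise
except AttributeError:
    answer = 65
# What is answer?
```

Step-by-step execution trace:
1. Inner try: `(1,2,3).append(4)` raises AttributeError.
2. Inner `except AttributeError` matches; bare `raise` re-raises the same AttributeError.
3. Outer `except AttributeError` matches → answer = 65.
Result: 65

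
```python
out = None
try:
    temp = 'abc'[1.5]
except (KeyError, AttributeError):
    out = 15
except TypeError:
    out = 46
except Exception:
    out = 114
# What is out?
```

Step-by-step execution trace:
1. `temp = 'abc'[1.5]` raises TypeError.
2. `except (KeyError, AttributeError)` does not match TypeError; skipped.
3. `except TypeError` matches (exact type match) → out = 46.
4. `except Exception` is not reached.
Result: 46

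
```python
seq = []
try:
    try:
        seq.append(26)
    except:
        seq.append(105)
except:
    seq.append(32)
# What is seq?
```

Step-by-step execution trace:
1. Inner try: `seq.append(26)` → seq = [26]. No exception raised.
2. Inner `except` is skipped.
3. Inner try completes normally; outer `except` is skipped.
Result: [26]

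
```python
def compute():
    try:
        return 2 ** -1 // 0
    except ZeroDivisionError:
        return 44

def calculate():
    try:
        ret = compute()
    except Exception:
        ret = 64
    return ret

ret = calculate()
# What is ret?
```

Step-by-step execution trace:
1. `calculate()` calls `compute()`.
2. In compute: `2 ** -1 // 0` raises ZeroDivisionError; `except ZeroDivisionError` catches it → returns 44.
3. In calculate: `ret = compute()` → ret = 44. No exception reaches calculate.
4. `except Exception` is skipped; calculate returns 44.
5. ret = 44.
Result: 44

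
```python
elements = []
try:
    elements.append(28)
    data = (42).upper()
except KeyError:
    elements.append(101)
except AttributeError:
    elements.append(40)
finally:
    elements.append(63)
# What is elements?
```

Step-by-step execution trace:
1. try: `elements.append(28)` → elements = [28].
2. `data = (42).upper()` raises AttributeError.
3. `except KeyError` does not match AttributeError; skipped.
4. `except AttributeError` matches → `elements.append(40)` → elements = [28, 40].
5. finally always runs: `elements.append(63)` → elements = [28, 40, 63].
Result: [28, 40, 63]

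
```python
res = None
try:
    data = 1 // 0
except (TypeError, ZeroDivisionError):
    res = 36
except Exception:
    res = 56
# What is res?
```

Step-by-step execution trace:
1. `data = 1 // 0` raises ZeroDivisionError.
2. `except (TypeError, ZeroDivisionError)` matches (ZeroDivisionError is in the tuple) → res = 36.
3. `except Exception` is not reached.
Result: 36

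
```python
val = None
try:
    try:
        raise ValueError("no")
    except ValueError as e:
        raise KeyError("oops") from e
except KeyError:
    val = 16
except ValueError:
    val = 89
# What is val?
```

Step-by-step execution trace:
1. Inner try raises ValueError; inner `except ValueError as e` catches it.
2. `raise KeyError(...) from e` raises KeyError (ValueError is attached as __cause__, but only KeyError is active).
3. Outer `except KeyError` matches → val = 16.
4. `except ValueError` is not reached.
Result: 16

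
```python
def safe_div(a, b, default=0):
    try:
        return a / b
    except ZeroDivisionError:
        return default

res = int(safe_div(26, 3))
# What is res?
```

Step-by-step execution trace:
1. `safe_div(26, 3)` enters try: `return 26 / 3` → returns 8.666666666666666. No exception raised.
2. `except ZeroDivisionError` is skipped.
3. `int(8.666666666666666)` → 8 → res = 8.
Result: 8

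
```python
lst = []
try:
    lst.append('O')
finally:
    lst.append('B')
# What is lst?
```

Step-by-step execution trace:
1. try: `lst.append('O')` → lst = ['O'].
2. The try body completes without raising.
3. finally always runs: `lst.append('B')` → lst = ['O', 'B'].
Result: ['O', 'B']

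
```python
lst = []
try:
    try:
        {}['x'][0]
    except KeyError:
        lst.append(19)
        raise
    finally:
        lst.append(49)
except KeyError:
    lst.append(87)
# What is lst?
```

Step-by-step execution trace:
1. Inner try: `{}['x'][0]` raises KeyError.
2. Inner `except KeyError` matches → `lst.append(19)` → lst = [19].
3. bare `raise` re-raises KeyError.
4. Inner `finally` runs during unwinding: `lst.append(49)` → lst = [19, 49].
5. Outer `except KeyError` matches → `lst.append(87)` → lst = [19, 49, 87].
Result: [19, 49, 87]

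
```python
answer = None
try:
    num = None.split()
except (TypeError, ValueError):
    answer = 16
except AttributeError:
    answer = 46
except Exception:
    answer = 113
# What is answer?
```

Step-by-step execution trace:
1. `num = None.split()` raises AttributeError.
2. `except (TypeError, ValueError)` does not match AttributeError; skipped.
3. `except AttributeError` matches (exact type match) → answer = 46.
4. `except Exception` is not reached.
Result: 46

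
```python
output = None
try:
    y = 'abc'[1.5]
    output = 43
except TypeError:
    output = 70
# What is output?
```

Step-by-step execution trace:
1. `y = 'abc'[1.5]` raises TypeError.
2. `output = 43` is not reached.
3. `except TypeError` matches → output = 70.
Result: 70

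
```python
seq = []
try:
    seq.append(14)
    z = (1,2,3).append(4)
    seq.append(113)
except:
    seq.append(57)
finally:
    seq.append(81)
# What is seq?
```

Step-by-step execution trace:
1. try: `seq.append(14)` → seq = [14].
2. `z = (1,2,3).append(4)` raises AttributeError; `seq.append(113)` is not reached.
3. bare `except` matches → `seq.append(57)` → seq = [14, 57].
4. finally always runs: `seq.append(81)` → seq = [14, 57, 81].
Result: [14, 57, 81]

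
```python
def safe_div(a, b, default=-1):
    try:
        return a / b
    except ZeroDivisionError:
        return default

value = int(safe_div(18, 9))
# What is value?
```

Step-by-step execution trace:
1. `safe_div(18, 9)` enters try: `return 18 / 9` → returns 2.0. No exception raised.
2. `except ZeroDivisionError` is skipped.
3. `int(2.0)` → 2 → value = 2.
Result: 2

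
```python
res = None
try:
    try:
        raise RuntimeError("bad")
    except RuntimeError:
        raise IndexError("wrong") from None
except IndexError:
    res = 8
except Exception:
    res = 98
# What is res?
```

Step-by-step execution trace:
1. Inner try raises RuntimeError; inner `except RuntimeError` catches it.
2. `raise IndexError(...) from None` raises IndexError (from None suppresses __context__, but the active exception is still IndexError).
3. Outer `except IndexError` matches → res = 8.
4. `except Exception` is not reached.
Result: 8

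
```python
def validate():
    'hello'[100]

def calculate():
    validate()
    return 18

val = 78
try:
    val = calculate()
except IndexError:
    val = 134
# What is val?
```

Step-by-step execution trace:
1. val starts at 78.
2. try: `calculate()` calls `validate()`.
3. `validate()` evaluates `'hello'[100]`, which raises IndexError; it propagates through calculate (uncaught).
4. `return 18` in calculate is not reached; the assignment to val does not complete.
5. `except IndexError` matches → val = 134.
Result: 134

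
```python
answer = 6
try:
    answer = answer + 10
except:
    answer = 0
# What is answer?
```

Step-by-step execution trace:
1. answer starts at 6.
2. try: `answer = answer + 10` → answer = 16. No exception raised.
3. `except` is skipped.
Result: 16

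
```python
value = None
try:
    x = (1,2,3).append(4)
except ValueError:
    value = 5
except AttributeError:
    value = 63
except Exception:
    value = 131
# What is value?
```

Step-by-step execution trace:
1. `x = (1,2,3).append(4)` raises AttributeError.
2. `except ValueError` does not match AttributeError; skipped.
3. `except AttributeError` matches → value = 63.
4. Remaining except clauses are skipped.
Result: 63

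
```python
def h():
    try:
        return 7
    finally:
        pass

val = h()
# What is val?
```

Step-by-step execution trace:
1. `h()` enters try: `return 7` sets pending return value 7.
2. Before returning, `finally: pass` runs (no effect).
3. h() returns 7 → val = 7.
Result: 7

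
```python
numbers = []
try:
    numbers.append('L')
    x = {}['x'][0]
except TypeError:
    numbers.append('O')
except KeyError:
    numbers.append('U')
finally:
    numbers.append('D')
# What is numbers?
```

Step-by-step execution trace:
1. try: `numbers.append('L')` → numbers = ['L'].
2. `x = {}['x'][0]` raises KeyError.
3. `except TypeError` does not match KeyError; skipped.
4. `except KeyError` matches → `numbers.append('U')` → numbers = ['L', 'U'].
5. finally always runs: `numbers.append('D')` → numbers = ['L', 'U', 'D'].
Result: ['L', 'U', 'D']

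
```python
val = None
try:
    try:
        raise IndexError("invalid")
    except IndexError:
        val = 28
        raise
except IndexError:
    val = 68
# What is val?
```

Step-by-step execution trace:
1. Inner try: `raise IndexError("invalid")` raises IndexError.
2. Inner `except IndexError` matches → val = 28.
3. bare `raise` re-raises the same IndexError.
4. Outer `except IndexError` matches → val = 68.
Result: 68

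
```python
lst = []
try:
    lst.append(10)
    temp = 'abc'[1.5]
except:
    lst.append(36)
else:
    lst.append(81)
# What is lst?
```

Step-by-step execution trace:
1. try: `lst.append(10)` → lst = [10].
2. `temp = 'abc'[1.5]` raises TypeError.
3. bare `except` matches → `lst.append(36)` → lst = [10, 36].
4. `else` is skipped (an exception was raised).
Result: [10, 36]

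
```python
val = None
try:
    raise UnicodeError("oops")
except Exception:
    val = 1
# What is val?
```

Step-by-step execution trace:
1. `raise UnicodeError(...)` raises UnicodeError.
2. `except Exception` matches (UnicodeError is a subclass of Exception) → val = 1.
Result: 1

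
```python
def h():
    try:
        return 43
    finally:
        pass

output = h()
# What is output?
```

Step-by-step execution trace:
1. `h()` enters try: `return 43` sets pending return value 43.
2. Before returning, `finally: pass` runs (no effect).
3. h() returns 43 → output = 43.
Result: 43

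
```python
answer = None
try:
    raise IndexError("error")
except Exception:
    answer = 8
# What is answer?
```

Step-by-step execution trace:
1. `raise IndexError(...)` raises IndexError.
2. `except Exception` matches (IndexError is a subclass of Exception) → answer = 8.
Result: 8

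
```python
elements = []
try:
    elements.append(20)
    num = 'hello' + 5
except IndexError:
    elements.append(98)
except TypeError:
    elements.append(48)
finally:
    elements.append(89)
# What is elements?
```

Step-by-step execution trace:
1. try: `elements.append(20)` → elements = [20].
2. `num = 'hello' + 5` raises TypeError.
3. `except IndexError` does not match TypeError; skipped.
4. `except TypeError` matches → `elements.append(48)` → elements = [20, 48].
5. finally always runs: `elements.append(89)` → elements = [20, 48, 89].
Result: [20, 48, 89]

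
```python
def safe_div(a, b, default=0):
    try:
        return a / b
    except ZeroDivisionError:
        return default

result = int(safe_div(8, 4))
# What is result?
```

Step-by-step execution trace:
1. `safe_div(8, 4)` enters try: `return 8 / 4` → returns 2.0. No exception raised.
2. `except ZeroDivisionError` is skipped.
3. `int(2.0)` → 2 → result = 2.
Result: 2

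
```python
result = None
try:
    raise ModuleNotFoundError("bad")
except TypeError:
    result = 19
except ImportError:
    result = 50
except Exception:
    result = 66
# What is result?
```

Step-by-step execution trace:
1. `raise ModuleNotFoundError(...)` raises ModuleNotFoundError.
2. `except TypeError` does not match (ModuleNotFoundError is not a subclass of TypeError); skipped.
3. `except ImportError` matches (ModuleNotFoundError is a subclass of ImportError) → result = 50.
4. `except Exception` is not reached.
Result: 50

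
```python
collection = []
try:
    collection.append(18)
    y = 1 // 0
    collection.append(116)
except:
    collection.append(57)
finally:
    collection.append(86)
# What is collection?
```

Step-by-step execution trace:
1. try: `collection.append(18)` → collection = [18].
2. `y = 1 // 0` raises ZeroDivisionError; `collection.append(116)` is not reached.
3. bare `except` matches → `collection.append(57)` → collection = [18, 57].
4. finally always runs: `collection.append(86)` → collection = [18, 57, 86].
Result: [18, 57, 86]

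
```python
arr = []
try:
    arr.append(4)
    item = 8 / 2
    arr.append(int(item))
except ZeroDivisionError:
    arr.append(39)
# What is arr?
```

Step-by-step execution trace:
1. try: `arr.append(4)` → arr = [4].
2. `item = 8 / 2` → item = 4.0. No exception raised.
3. `arr.append(int(item))` → arr = [4, 4].
4. `except ZeroDivisionError` is skipped (no exception was raised).
Result: [4, 4]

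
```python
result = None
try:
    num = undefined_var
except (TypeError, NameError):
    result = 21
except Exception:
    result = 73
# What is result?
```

Step-by-step execution trace:
1. `num = undefined_var` raises NameError.
2. `except (TypeError, NameError)` matches (NameError is in the tuple) → result = 21.
3. `except Exception` is not reached.
Result: 21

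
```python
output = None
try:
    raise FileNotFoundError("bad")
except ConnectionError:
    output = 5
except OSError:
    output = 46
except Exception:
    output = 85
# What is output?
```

Step-by-step execution trace:
1. `raise FileNotFoundError(...)` raises FileNotFoundError.
2. `except ConnectionError` does not match (FileNotFoundError is not a subclass of ConnectionError); skipped.
3. `except OSError` matches (FileNotFoundError is a subclass of OSError) → output = 46.
4. `except Exception` is not reached.
Result: 46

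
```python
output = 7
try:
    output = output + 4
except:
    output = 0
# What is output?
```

Step-by-step execution trace:
1. output starts at 7.
2. try: `output = output + 4` → output = 11. No exception raised.
3. `except` is skipped.
Result: 11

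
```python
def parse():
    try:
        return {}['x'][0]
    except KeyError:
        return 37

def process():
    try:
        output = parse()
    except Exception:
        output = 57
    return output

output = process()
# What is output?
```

Step-by-step execution trace:
1. `process()` calls `parse()`.
2. In parse: `{}['x'][0]` raises KeyError; `except KeyError` catches it → returns 37.
3. In process: `output = parse()` → output = 37. No exception reaches process.
4. `except Exception` is skipped; process returns 37.
5. output = 37.
Result: 37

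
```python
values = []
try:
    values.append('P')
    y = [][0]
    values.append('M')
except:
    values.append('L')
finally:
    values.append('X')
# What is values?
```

Step-by-step execution trace:
1. try: `values.append('P')` → values = ['P'].
2. `y = [][0]` raises IndexError; `values.append('M')` is not reached.
3. bare `except` matches → `values.append('L')` → values = ['P', 'L'].
4. finally always runs: `values.append('X')` → values = ['P', 'L', 'X'].
Result: ['P', 'L', 'X']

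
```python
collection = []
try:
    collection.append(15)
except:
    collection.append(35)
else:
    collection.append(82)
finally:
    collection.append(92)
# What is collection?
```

Step-by-step execution trace:
1. try: `collection.append(15)` → collection = [15]. No exception raised.
2. `except` is skipped.
3. `else` runs: `collection.append(82)` → collection = [15, 82].
4. `finally` always runs: `collection.append(92)` → collection = [15, 82, 92].
Result: [15, 82, 92]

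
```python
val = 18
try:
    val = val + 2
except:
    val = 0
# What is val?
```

Step-by-step execution trace:
1. val starts at 18.
2. try: `val = val + 2` → val = 20. No exception raised.
3. `except` is skipped.
Result: 20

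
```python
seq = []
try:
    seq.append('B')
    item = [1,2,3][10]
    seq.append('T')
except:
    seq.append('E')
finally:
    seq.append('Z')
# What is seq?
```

Step-by-step execution trace:
1. try: `seq.append('B')` → seq = ['B'].
2. `item = [1,2,3][10]` raises IndexError; `seq.append('T')` is not reached.
3. bare `except` matches → `seq.append('E')` → seq = ['B', 'E'].
4. finally always runs: `seq.append('Z')` → seq = ['B', 'E', 'Z'].
Result: ['B', 'E', 'Z']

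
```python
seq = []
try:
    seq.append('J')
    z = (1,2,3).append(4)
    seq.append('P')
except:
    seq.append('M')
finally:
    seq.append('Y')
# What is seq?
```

Step-by-step execution trace:
1. try: `seq.append('J')` → seq = ['J'].
2. `z = (1,2,3).append(4)` raises AttributeError; `seq.append('P')` is not reached.
3. bare `except` matches → `seq.append('M')` → seq = ['J', 'M'].
4. finally always runs: `seq.append('Y')` → seq = ['J', 'M', 'Y'].
Result: ['J', 'M', 'Y']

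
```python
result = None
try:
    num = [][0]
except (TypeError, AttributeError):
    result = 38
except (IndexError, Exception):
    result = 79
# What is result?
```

Step-by-step execution trace:
1. `num = [][0]` raises IndexError.
2. `except (TypeError, AttributeError)` does not match IndexError; skipped.
3. `except (IndexError, Exception)` matches (IndexError is in the tuple) → result = 79.
Result: 79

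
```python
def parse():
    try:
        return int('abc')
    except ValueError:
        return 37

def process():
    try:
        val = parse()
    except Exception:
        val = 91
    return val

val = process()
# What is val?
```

Step-by-step execution trace:
1. `process()` calls `parse()`.
2. In parse: `int('abc')` raises ValueError; `except ValueError` catches it → returns 37.
3. In process: `val = parse()` → val = 37. No exception reaches process.
4. `except Exception` is skipped; process returns 37.
5. val = 37.
Result: 37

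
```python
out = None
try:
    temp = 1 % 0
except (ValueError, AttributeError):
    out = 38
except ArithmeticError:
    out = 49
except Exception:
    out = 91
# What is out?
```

Step-by-step execution trace:
1. `temp = 1 % 0` raises ZeroDivisionError.
2. `except (ValueError, AttributeError)` does not match ZeroDivisionError; skipped.
3. `except ArithmeticError` matches (ZeroDivisionError is a subclass of ArithmeticError) → out = 49.
4. `except Exception` is not reached.
Result: 49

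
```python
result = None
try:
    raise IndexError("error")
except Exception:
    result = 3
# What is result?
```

Step-by-step execution trace:
1. `raise IndexError(...)` raises IndexError.
2. `except Exception` matches (IndexError is a subclass of Exception) → result = 3.
Result: 3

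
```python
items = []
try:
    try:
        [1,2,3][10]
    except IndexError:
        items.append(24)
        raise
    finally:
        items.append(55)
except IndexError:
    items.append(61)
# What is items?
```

Step-by-step execution trace:
1. Inner try: `[1,2,3][10]` raises IndexError.
2. Inner `except IndexError` matches → `items.append(24)` → items = [24].
3. bare `raise` re-raises IndexError.
4. Inner `finally` runs during unwinding: `items.append(55)` → items = [24, 55].
5. Outer `except IndexError` matches → `items.append(61)` → items = [24, 55, 61].
Result: [24, 55, 61]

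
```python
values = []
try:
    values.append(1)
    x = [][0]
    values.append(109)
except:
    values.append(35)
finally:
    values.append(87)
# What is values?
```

Step-by-step execution trace:
1. try: `values.append(1)` → values = [1].
2. `x = [][0]` raises IndexError; `values.append(109)` is not reached.
3. bare `except` matches → `values.append(35)` → values = [1, 35].
4. finally always runs: `values.append(87)` → values = [1, 35, 87].
Result: [1, 35, 87]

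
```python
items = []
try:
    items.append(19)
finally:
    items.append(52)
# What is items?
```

Step-by-step execution trace:
1. try: `items.append(19)` → items = [19].
2. The try body completes without raising.
3. finally always runs: `items.append(52)` → items = [19, 52].
Result: [19, 52]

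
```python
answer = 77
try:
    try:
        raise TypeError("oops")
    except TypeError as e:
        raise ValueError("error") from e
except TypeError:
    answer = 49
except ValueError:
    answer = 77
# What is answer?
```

Step-by-step execution trace:
1. Inner try raises TypeError; inner `except TypeError as e` catches it.
2. `raise ValueError(...) from e` raises ValueError (TypeError is attached as __cause__, but only ValueError is active).
3. Outer `except TypeError` does not match ValueError; skipped.
4. Outer `except ValueError` matches → answer = 77.
Result: 77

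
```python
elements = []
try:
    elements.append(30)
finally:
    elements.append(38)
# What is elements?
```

Step-by-step execution trace:
1. try: `elements.append(30)` → elements = [30].
2. The try body completes without raising.
3. finally always runs: `elements.append(38)` → elements = [30, 38].
Result: [30, 38]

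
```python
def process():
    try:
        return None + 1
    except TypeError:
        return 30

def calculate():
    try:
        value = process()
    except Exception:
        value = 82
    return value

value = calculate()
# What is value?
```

Step-by-step execution trace:
1. `calculate()` calls `process()`.
2. In process: `None + 1` raises TypeError; `except TypeError` catches it → returns 30.
3. In calculate: `value = process()` → value = 30. No exception reaches calculate.
4. `except Exception` is skipped; calculate returns 30.
5. value = 30.
Result: 30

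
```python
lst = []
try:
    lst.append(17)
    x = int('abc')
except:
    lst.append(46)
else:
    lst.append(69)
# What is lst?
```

Step-by-step execution trace:
1. try: `lst.append(17)` → lst = [17].
2. `x = int('abc')` raises ValueError.
3. bare `except` matches → `lst.append(46)` → lst = [17, 46].
4. `else` is skipped (an exception was raised).
Result: [17, 46]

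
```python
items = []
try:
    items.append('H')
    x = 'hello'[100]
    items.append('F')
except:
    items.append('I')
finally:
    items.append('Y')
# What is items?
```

Step-by-step execution trace:
1. try: `items.append('H')` → items = ['H'].
2. `x = 'hello'[100]` raises IndexError; `items.append('F')` is not reached.
3. bare `except` matches → `items.append('I')` → items = ['H', 'I'].
4. finally always runs: `items.append('Y')` → items = ['H', 'I', 'Y'].
Result: ['H', 'I', 'Y']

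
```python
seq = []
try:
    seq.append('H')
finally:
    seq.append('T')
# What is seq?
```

Step-by-step execution trace:
1. try: `seq.append('H')` → seq = ['H'].
2. The try body completes without raising.
3. finally always runs: `seq.append('T')` → seq = ['H', 'T'].
Result: ['H', 'T']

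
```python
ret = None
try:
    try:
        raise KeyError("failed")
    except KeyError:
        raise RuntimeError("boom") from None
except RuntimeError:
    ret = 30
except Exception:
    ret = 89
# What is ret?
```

Step-by-step execution trace:
1. Inner try raises KeyError; inner `except KeyError` catches it.
2. `raise RuntimeError(...) from None` raises RuntimeError (from None suppresses __context__, but the active exception is still RuntimeError).
3. Outer `except RuntimeError` matches → ret = 30.
4. `except Exception` is not reached.
Result: 30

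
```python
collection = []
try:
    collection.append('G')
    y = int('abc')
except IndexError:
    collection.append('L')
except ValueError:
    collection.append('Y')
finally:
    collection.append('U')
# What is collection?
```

Step-by-step execution trace:
1. try: `collection.append('G')` → collection = ['G'].
2. `y = int('abc')` raises ValueError.
3. `except IndexError` does not match ValueError; skipped.
4. `except ValueError` matches → `collection.append('Y')` → collection = ['G', 'Y'].
5. finally always runs: `collection.append('U')` → collection = ['G', 'Y', 'U'].
Result: ['G', 'Y', 'U']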